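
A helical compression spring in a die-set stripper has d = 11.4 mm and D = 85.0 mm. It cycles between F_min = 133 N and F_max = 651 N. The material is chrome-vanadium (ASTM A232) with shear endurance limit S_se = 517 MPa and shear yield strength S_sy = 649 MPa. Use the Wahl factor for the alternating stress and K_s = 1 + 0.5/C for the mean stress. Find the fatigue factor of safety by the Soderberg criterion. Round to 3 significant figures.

5.50

C = D/d = 85.0/11.4 = 7.4561; K_W = (4C−1)/(4C−4)+0.615/C = 1.1987; K_s = 1+0.5/C = 1.0671
F_a = (F_max−F_min)/2 = 259 N; F_m = (F_max+F_min)/2 = 392 N
τ_a = K_W·8F_aD/(πd³) = 1.1987 × 37.839 = 45.356 MPa
τ_m = K_s·8F_mD/(πd³) = 1.0671 × 57.27 = 61.111 MPa
Soderberg: 1/n_f = τ_a/S_se + τ_m/S_sy = 45.356/517 + 61.111/649 = 0.08773 + 0.09416 = 0.18189
n_f = 1/0.18189 = 5.498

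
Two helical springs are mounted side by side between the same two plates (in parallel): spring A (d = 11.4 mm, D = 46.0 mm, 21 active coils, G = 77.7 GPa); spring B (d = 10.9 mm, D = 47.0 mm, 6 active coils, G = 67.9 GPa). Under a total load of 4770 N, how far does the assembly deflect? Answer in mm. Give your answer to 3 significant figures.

17.5 mm

k_A = Gd⁴/(8D³N_a) = (77.7×10³)(11.4⁴)/(8·46.0³·21) = 80.252 N/mm
k_B = Gd⁴/(8D³N_a) = (67.9×10³)(10.9⁴)/(8·47.0³·6) = 192.33 N/mm
Parallel: k_eq = 80.252 + 192.33 = 272.58 N/mm
δ = F/k_eq = 4770/272.58 = 17.499 mm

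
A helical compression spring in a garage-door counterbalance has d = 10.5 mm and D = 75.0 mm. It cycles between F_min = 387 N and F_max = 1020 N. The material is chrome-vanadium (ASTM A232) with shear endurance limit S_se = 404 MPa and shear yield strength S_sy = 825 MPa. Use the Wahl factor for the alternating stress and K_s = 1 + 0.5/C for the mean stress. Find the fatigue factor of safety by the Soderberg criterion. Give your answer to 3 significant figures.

3.26

C = D/d = 75.0/10.5 = 7.1429; K_W = (4C−1)/(4C−4)+0.615/C = 1.2082; K_s = 1+0.5/C = 1.0700
F_a = (F_max−F_min)/2 = 316.5 N; F_m = (F_max+F_min)/2 = 703.5 N
τ_a = K_W·8F_aD/(πd³) = 1.2082 × 52.216 = 63.088 MPa
τ_m = K_s·8F_mD/(πd³) = 1.0700 × 116.06 = 124.19 MPa
Soderberg: 1/n_f = τ_a/S_se + τ_m/S_sy = 63.088/404 + 124.19/825 = 0.15616 + 0.15053 = 0.30669
n_f = 1/0.30669 = 3.261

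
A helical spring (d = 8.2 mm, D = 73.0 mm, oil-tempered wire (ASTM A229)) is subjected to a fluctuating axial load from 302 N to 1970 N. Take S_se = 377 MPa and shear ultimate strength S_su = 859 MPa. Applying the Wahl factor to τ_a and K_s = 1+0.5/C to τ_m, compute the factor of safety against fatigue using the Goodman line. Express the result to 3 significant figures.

0.747

C = D/d = 73.0/8.2 = 8.9024; K_W = (4C−1)/(4C−4)+0.615/C = 1.1640; K_s = 1+0.5/C = 1.0562
F_a = (F_max−F_min)/2 = 834 N; F_m = (F_max+F_min)/2 = 1136 N
τ_a = K_W·8F_aD/(πd³) = 1.1640 × 281.18 = 327.29 MPa
τ_m = K_s·8F_mD/(πd³) = 1.0562 × 383 = 404.51 MPa
Goodman: 1/n_f = τ_a/S_se + τ_m/S_su = 327.29/377 + 404.51/859 = 0.86815 + 0.47091 = 1.3391
n_f = 1/1.3391 = 0.7468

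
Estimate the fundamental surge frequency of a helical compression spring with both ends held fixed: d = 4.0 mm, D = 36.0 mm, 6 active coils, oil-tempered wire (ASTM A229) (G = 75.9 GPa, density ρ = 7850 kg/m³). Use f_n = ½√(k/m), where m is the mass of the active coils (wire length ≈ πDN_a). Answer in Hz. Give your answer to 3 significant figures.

180 Hz

k = Gd⁴/(8D³N_a) = (75.9×10³)(4.0⁴)/(8·36.0³·6) = 8.6763 N/mm = 8676.3 N/m
Wire length L = πDN_a = π·36.0·6 = 678.58 mm
m = ρ·(πd²/4)·L = 7850 × 12.566×10⁻⁶ m² × 0.67858 m = 0.06694 kg
f_n = ½√(k/m) = 0.5·√(8676.3/0.06694) = 0.5·√(1.2961e+05) = 180.01 Hz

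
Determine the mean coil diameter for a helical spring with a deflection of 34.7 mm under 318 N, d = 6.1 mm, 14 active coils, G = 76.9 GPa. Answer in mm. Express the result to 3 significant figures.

47.0 mm

Required rate k = F/δ = 318/34.7 = 9.1643 N/mm
D = (Gd⁴/(8N_a·k))^(1/3) = (76.9×10³·6.1⁴/(8·14·9.1643))^(1/3)
  = (103736)^(1/3) = 46.9869 mm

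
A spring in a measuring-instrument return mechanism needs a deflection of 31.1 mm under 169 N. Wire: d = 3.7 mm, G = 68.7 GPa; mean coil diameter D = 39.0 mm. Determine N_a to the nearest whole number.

5

Required rate k = F/δ = 169/31.1 = 5.4341 N/mm
N_a = Gd⁴/(8D³k) = (68.7×10³ × 3.7⁴)/(8 × 39.0³ × 5.4341)
    = 1.28755e+07 / 2.57876e+06 = 4.993 → 5 coils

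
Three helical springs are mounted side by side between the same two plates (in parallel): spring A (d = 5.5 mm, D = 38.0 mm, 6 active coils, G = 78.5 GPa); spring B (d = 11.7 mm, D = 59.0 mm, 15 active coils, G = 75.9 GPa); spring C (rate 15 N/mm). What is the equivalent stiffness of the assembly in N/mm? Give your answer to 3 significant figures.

k_A = Gd⁴/(8D³N_a) = (78.5×10³)(5.5⁴)/(8·38.0³·6) = 27.273 N/mm
k_B = Gd⁴/(8D³N_a) = (75.9×10³)(11.7⁴)/(8·59.0³·15) = 57.71 N/mm
Parallel: k_eq = 27.273 + 57.71 + 15 = 99.982 N/mm

100 N/mm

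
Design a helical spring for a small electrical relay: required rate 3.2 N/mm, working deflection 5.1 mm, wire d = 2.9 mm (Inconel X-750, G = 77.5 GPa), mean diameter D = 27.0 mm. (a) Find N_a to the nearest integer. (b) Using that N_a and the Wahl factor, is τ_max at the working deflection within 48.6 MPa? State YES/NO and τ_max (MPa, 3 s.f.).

N_a = Gd⁴/(8D³k) = (77.5×10³)(2.9⁴)/(8·27.0³·3.2) = 10.88 → N_a = 11
Actual rate k = Gd⁴/(8D³·11) = 3.1646 N/mm
Working load F = kδ = 3.1646·5.1 = 16.139 N
C = 27.0/2.9 = 9.3103; K_W = (4C−1)/(4C−4)+0.615/C = 1.1563
τ_max = K_W·8FD/(πd³) = 1.1563·45.499 = 52.61 MPa
τ_max > 48.6 MPa → exceeds allowable

(a) 11 coils; (b) NO, τ_max = 52.6 MPa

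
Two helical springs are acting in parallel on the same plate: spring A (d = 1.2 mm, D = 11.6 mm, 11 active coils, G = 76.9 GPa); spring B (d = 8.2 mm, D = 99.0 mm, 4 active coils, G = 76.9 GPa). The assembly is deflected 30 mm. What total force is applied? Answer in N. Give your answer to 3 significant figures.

371 N

k_A = Gd⁴/(8D³N_a) = (76.9×10³)(1.2⁴)/(8·11.6³·11) = 1.1609 N/mm
k_B = Gd⁴/(8D³N_a) = (76.9×10³)(8.2⁴)/(8·99.0³·4) = 11.198 N/mm
Parallel: k_eq = 1.1609 + 11.198 = 12.359 N/mm
F = k_eq·δ = 12.359·30 = 370.76 N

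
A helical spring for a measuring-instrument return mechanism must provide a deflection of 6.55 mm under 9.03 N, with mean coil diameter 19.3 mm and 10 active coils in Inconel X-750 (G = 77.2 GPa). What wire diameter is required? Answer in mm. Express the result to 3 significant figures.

Required rate k = F/δ = 9.03/6.55 = 1.3786 N/mm
d = (8D³N_a·k / G)^(1/4) = (8·19.3³·10·1.3786 / (77.2×10³))^0.25
  = (10.27)^0.25 = 1.7902 mm

1.79 mm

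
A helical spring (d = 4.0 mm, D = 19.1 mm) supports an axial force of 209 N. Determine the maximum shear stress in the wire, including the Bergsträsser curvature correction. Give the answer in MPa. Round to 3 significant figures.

208 MPa

Spring index C = D/d = 19.1/4.0 = 4.7750
K_B = (4C+2)/(4C−3) = 21.100/16.100 = 1.3106
τ₀ = 8FD/(πd³) = 8·209·19.1/(π·4.0³) = 31935.2/201.06 = 158.83 MPa
τ_max = K·τ₀ = 1.3106 × 158.83 = 208.16 MPa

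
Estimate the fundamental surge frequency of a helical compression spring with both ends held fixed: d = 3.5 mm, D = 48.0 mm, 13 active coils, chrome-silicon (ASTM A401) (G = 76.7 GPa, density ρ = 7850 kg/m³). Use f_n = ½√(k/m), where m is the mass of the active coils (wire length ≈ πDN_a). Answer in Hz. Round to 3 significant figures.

k = Gd⁴/(8D³N_a) = (76.7×10³)(3.5⁴)/(8·48.0³·13) = 1.0007 N/mm = 1000.7 N/m
Wire length L = πDN_a = π·48.0·13 = 1960.4 mm
m = ρ·(πd²/4)·L = 7850 × 9.6211×10⁻⁶ m² × 1.9604 m = 0.14806 kg
f_n = ½√(k/m) = 0.5·√(1000.7/0.14806) = 0.5·√(6759) = 41.106 Hz

41.1 Hz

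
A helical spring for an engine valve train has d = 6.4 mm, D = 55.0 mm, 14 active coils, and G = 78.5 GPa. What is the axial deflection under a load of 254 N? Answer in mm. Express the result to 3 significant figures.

k = Gd⁴/(8D³N_a) = (78.5×10³)(6.4⁴)/(8·55.0³·14) = 7.0678 N/mm
δ = F/k = 254 / 7.0678 = 35.938 mm

35.9 mm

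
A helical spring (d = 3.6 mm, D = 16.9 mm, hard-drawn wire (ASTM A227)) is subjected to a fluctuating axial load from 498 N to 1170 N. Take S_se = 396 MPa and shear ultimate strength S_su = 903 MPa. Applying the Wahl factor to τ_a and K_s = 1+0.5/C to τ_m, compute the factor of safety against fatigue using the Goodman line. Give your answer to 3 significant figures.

C = D/d = 16.9/3.6 = 4.6944; K_W = (4C−1)/(4C−4)+0.615/C = 1.3340; K_s = 1+0.5/C = 1.1065
F_a = (F_max−F_min)/2 = 336 N; F_m = (F_max+F_min)/2 = 834 N
τ_a = K_W·8F_aD/(πd³) = 1.3340 × 309.93 = 413.45 MPa
τ_m = K_s·8F_mD/(πd³) = 1.1065 × 769.28 = 851.22 MPa
Goodman: 1/n_f = τ_a/S_se + τ_m/S_su = 413.45/396 + 851.22/903 = 1.04406 + 0.94265 = 1.9867
n_f = 1/1.9867 = 0.5033

0.503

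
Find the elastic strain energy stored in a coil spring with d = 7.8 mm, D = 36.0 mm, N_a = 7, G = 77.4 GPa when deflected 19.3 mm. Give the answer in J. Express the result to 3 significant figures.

k = Gd⁴/(8D³N_a) = (77.4×10³)(7.8⁴)/(8·36.0³·7) = 109.65 N/mm
U = ½kδ² = 0.5 × 109.65 × 19.3² = 20422 N·mm = 20.422 J

20.4 J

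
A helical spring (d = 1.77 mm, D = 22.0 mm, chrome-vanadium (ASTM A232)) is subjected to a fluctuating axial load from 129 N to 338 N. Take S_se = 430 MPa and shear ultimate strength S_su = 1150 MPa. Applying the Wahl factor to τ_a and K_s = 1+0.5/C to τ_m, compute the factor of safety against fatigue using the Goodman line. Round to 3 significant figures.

C = D/d = 22.0/1.77 = 12.4294; K_W = (4C−1)/(4C−4)+0.615/C = 1.1151; K_s = 1+0.5/C = 1.0402
F_a = (F_max−F_min)/2 = 104.5 N; F_m = (F_max+F_min)/2 = 233.5 N
τ_a = K_W·8F_aD/(πd³) = 1.1151 × 1055.7 = 1177.3 MPa
τ_m = K_s·8F_mD/(πd³) = 1.0402 × 2359 = 2453.9 MPa
Goodman: 1/n_f = τ_a/S_se + τ_m/S_su = 1177.3/430 + 2453.9/1150 = 2.73782 + 2.13383 = 4.8717
n_f = 1/4.8717 = 0.2053

0.205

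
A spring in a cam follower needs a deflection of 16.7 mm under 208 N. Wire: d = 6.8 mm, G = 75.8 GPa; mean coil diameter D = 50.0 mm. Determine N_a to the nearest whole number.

Required rate k = F/δ = 208/16.7 = 12.455 N/mm
N_a = Gd⁴/(8D³k) = (75.8×10³ × 6.8⁴)/(8 × 50.0³ × 12.455)
    = 1.62071e+08 / 1.24551e+07 = 13.01 → 13 coils

13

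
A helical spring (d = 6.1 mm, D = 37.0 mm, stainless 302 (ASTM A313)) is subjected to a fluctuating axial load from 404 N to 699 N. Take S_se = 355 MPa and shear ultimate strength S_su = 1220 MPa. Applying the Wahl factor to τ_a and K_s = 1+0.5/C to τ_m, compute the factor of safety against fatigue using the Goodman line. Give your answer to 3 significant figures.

2.39

C = D/d = 37.0/6.1 = 6.0656; K_W = (4C−1)/(4C−4)+0.615/C = 1.2495; K_s = 1+0.5/C = 1.0824
F_a = (F_max−F_min)/2 = 147.5 N; F_m = (F_max+F_min)/2 = 551.5 N
τ_a = K_W·8F_aD/(πd³) = 1.2495 × 61.227 = 76.5 MPa
τ_m = K_s·8F_mD/(πd³) = 1.0824 × 228.93 = 247.8 MPa
Goodman: 1/n_f = τ_a/S_se + τ_m/S_su = 76.5/355 + 247.8/1220 = 0.21549 + 0.20311 = 0.41861
n_f = 1/0.41861 = 2.389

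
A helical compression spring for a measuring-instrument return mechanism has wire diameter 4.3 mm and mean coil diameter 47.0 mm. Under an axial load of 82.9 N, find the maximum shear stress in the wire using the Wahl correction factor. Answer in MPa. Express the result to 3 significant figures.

141 MPa

Spring index C = D/d = 47.0/4.3 = 10.9302
K_W = (4C−1)/(4C−4) + 0.615/C = 42.721/39.721 + 0.0563 = 1.1318
τ₀ = 8FD/(πd³) = 8·82.9·47.0/(π·4.3³) = 31170.4/249.78 = 124.79 MPa
τ_max = K·τ₀ = 1.1318 × 124.79 = 141.24 MPa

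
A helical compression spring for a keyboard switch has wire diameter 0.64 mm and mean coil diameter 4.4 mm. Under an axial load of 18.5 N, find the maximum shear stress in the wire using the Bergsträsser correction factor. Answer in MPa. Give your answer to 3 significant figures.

Spring index C = D/d = 4.4/0.64 = 6.8750
K_B = (4C+2)/(4C−3) = 29.500/24.500 = 1.2041
τ₀ = 8FD/(πd³) = 8·18.5·4.4/(π·0.64³) = 651.2/0.82355 = 790.72 MPa
τ_max = K·τ₀ = 1.2041 × 790.72 = 952.1 MPa

952 MPa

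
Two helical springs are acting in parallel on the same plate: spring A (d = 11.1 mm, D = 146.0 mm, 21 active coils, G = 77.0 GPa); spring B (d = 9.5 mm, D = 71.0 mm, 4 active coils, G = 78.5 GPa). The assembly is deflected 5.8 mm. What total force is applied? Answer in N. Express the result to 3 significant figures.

k_A = Gd⁴/(8D³N_a) = (77.0×10³)(11.1⁴)/(8·146.0³·21) = 2.2357 N/mm
k_B = Gd⁴/(8D³N_a) = (78.5×10³)(9.5⁴)/(8·71.0³·4) = 55.826 N/mm
Parallel: k_eq = 2.2357 + 55.826 = 58.062 N/mm
F = k_eq·δ = 58.062·5.8 = 336.76 N

337 N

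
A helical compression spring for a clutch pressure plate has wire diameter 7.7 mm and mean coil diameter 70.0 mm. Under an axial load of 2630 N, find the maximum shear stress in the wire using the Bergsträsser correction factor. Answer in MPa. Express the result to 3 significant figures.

Spring index C = D/d = 70.0/7.7 = 9.0909
K_B = (4C+2)/(4C−3) = 38.364/33.364 = 1.1499
τ₀ = 8FD/(πd³) = 8·2630·70.0/(π·7.7³) = 1.4728e+06/1434.2 = 1026.9 MPa
τ_max = K·τ₀ = 1.1499 × 1026.9 = 1180.8 MPa

1180 MPa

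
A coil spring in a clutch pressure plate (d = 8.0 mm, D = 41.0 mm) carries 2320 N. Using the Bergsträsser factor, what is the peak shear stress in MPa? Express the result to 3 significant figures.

608 MPa

Spring index C = D/d = 41.0/8.0 = 5.1250
K_B = (4C+2)/(4C−3) = 22.500/17.500 = 1.2857
τ₀ = 8FD/(πd³) = 8·2320·41.0/(π·8.0³) = 760960/1608.5 = 473.09 MPa
τ_max = K·τ₀ = 1.2857 × 473.09 = 608.26 MPa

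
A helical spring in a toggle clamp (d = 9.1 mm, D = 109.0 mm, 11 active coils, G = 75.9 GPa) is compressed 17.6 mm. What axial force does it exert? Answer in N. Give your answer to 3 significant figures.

k = Gd⁴/(8D³N_a) = (75.9×10³)(9.1⁴)/(8·109.0³·11) = 4.5671 N/mm
F = k·δ = 4.5671 × 17.6 = 80.382 N

80.4 N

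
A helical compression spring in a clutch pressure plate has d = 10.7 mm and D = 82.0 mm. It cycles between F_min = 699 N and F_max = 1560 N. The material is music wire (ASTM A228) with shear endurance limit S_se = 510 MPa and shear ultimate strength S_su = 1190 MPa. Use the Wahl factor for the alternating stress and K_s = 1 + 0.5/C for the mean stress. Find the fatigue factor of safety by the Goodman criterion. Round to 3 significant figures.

2.91

C = D/d = 82.0/10.7 = 7.6636; K_W = (4C−1)/(4C−4)+0.615/C = 1.1928; K_s = 1+0.5/C = 1.0652
F_a = (F_max−F_min)/2 = 430.5 N; F_m = (F_max+F_min)/2 = 1129.5 N
τ_a = K_W·8F_aD/(πd³) = 1.1928 × 73.38 = 87.527 MPa
τ_m = K_s·8F_mD/(πd³) = 1.0652 × 192.53 = 205.09 MPa
Goodman: 1/n_f = τ_a/S_se + τ_m/S_su = 87.527/510 + 205.09/1190 = 0.17162 + 0.17234 = 0.34396
n_f = 1/0.34396 = 2.907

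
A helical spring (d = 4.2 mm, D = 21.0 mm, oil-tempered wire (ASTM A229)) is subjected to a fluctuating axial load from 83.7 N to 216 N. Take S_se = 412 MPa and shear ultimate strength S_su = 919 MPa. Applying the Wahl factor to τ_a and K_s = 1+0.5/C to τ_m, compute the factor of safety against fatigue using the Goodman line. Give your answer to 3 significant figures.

3.55

C = D/d = 21.0/4.2 = 5.0000; K_W = (4C−1)/(4C−4)+0.615/C = 1.3105; K_s = 1+0.5/C = 1.1000
F_a = (F_max−F_min)/2 = 66.15 N; F_m = (F_max+F_min)/2 = 149.85 N
τ_a = K_W·8F_aD/(πd³) = 1.3105 × 47.746 = 62.572 MPa
τ_m = K_s·8F_mD/(πd³) = 1.1000 × 108.16 = 118.98 MPa
Goodman: 1/n_f = τ_a/S_se + τ_m/S_su = 62.572/412 + 118.98/919 = 0.15187 + 0.12946 = 0.28134
n_f = 1/0.28134 = 3.554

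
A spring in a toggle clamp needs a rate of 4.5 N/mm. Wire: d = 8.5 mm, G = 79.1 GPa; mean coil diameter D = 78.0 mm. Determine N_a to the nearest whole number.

24

N_a = Gd⁴/(8D³k) = (79.1×10³ × 8.5⁴)/(8 × 78.0³ × 4.5)
    = 4.12907e+08 / 1.70839e+07 = 24.17 → 24 coils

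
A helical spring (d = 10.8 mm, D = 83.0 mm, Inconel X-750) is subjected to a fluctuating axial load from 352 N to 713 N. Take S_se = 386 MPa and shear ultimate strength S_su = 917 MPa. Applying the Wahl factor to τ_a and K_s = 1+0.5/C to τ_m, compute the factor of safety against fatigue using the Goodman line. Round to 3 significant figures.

C = D/d = 83.0/10.8 = 7.6852; K_W = (4C−1)/(4C−4)+0.615/C = 1.1922; K_s = 1+0.5/C = 1.0651
F_a = (F_max−F_min)/2 = 180.5 N; F_m = (F_max+F_min)/2 = 532.5 N
τ_a = K_W·8F_aD/(πd³) = 1.1922 × 30.285 = 36.106 MPa
τ_m = K_s·8F_mD/(πd³) = 1.0651 × 89.344 = 95.157 MPa
Goodman: 1/n_f = τ_a/S_se + τ_m/S_su = 36.106/386 + 95.157/917 = 0.09354 + 0.10377 = 0.19731
n_f = 1/0.19731 = 5.068

5.07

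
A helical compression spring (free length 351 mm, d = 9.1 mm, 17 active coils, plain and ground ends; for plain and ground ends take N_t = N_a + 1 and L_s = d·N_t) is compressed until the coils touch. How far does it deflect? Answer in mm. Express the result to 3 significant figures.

187 mm

N_t = 18; L_s = 9.1·18 = 163.8 mm
δ_solid = L₀ − L_s = 351 − 163.8 = 187.2 mm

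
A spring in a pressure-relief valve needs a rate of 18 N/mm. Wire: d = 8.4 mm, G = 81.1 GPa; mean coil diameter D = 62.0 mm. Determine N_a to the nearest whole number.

N_a = Gd⁴/(8D³k) = (81.1×10³ × 8.4⁴)/(8 × 62.0³ × 18)
    = 4.03774e+08 / 3.43192e+07 = 11.77 → 12 coils

12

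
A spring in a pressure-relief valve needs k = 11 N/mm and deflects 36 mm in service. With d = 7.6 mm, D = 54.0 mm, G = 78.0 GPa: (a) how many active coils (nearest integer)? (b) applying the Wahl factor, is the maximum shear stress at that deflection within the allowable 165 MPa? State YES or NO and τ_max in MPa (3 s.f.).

N_a = Gd⁴/(8D³k) = (78.0×10³)(7.6⁴)/(8·54.0³·11) = 18.78 → N_a = 19
Actual rate k = Gd⁴/(8D³·19) = 10.872 N/mm
Working load F = kδ = 10.872·36 = 391.41 N
C = 54.0/7.6 = 7.1053; K_W = (4C−1)/(4C−4)+0.615/C = 1.2094
τ_max = K_W·8FD/(πd³) = 1.2094·122.61 = 148.28 MPa
τ_max ≤ 165 MPa → acceptable

(a) 19 coils; (b) YES, τ_max = 148 MPa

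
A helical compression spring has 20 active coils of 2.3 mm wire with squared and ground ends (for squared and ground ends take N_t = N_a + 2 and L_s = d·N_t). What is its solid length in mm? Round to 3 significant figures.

50.6 mm

squared and ground ends: N_t = N_a + 2 = 20 + 2 = 22
L_s = d·N_t = 2.3 × 22 = 50.6 mm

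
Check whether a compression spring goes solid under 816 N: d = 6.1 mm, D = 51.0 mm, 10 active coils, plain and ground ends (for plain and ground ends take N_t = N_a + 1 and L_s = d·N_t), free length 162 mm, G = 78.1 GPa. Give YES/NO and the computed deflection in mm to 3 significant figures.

NO, δ = 80.1 mm

k = Gd⁴/(8D³N_a) = (78.1×10³)(6.1⁴)/(8·51.0³·10) = 10.19 N/mm
N_t = 11; L_s = 6.1·11 = 67.1 mm; δ_solid = L₀ − L_s = 162 − 67.1 = 94.9 mm
δ = F/k = 816/10.19 = 80.079 mm
δ < δ_solid → spring does not go solid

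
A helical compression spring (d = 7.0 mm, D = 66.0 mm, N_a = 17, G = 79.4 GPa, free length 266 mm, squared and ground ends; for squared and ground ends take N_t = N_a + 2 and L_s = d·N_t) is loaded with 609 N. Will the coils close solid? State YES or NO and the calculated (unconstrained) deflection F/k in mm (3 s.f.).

NO, δ = 125 mm

k = Gd⁴/(8D³N_a) = (79.4×10³)(7.0⁴)/(8·66.0³·17) = 4.8758 N/mm
N_t = 19; L_s = 7.0·19 = 133 mm; δ_solid = L₀ − L_s = 266 − 133 = 133 mm
δ = F/k = 609/4.8758 = 124.9 mm
δ < δ_solid → spring does not go solid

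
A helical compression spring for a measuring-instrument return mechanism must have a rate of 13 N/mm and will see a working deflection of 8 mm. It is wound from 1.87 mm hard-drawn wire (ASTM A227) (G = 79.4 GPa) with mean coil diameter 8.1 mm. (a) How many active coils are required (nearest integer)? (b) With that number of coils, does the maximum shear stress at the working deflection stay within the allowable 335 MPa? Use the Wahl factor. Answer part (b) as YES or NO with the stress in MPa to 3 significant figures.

(a) 18 coils; (b) NO, τ_max = 438 MPa

N_a = Gd⁴/(8D³k) = (79.4×10³)(1.87⁴)/(8·8.1³·13) = 17.57 → N_a = 18
Actual rate k = Gd⁴/(8D³·18) = 12.687 N/mm
Working load F = kδ = 12.687·8 = 101.5 N
C = 8.1/1.87 = 4.3316; K_W = (4C−1)/(4C−4)+0.615/C = 1.3671
τ_max = K_W·8FD/(πd³) = 1.3671·320.15 = 437.68 MPa
τ_max > 335 MPa → exceeds allowable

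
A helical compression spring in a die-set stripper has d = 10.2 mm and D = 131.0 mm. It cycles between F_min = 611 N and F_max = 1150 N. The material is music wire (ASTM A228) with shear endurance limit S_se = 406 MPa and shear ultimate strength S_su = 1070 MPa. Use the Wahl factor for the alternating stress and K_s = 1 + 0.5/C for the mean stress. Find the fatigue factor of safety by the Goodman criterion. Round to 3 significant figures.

C = D/d = 131.0/10.2 = 12.8431; K_W = (4C−1)/(4C−4)+0.615/C = 1.1112; K_s = 1+0.5/C = 1.0389
F_a = (F_max−F_min)/2 = 269.5 N; F_m = (F_max+F_min)/2 = 880.5 N
τ_a = K_W·8F_aD/(πd³) = 1.1112 × 84.717 = 94.138 MPa
τ_m = K_s·8F_mD/(πd³) = 1.0389 × 276.78 = 287.56 MPa
Goodman: 1/n_f = τ_a/S_se + τ_m/S_su = 94.138/406 + 287.56/1070 = 0.23187 + 0.26875 = 0.50061
n_f = 1/0.50061 = 1.998

2.00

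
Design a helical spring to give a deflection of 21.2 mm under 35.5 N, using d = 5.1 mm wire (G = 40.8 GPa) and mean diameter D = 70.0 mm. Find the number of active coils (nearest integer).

Required rate k = F/δ = 35.5/21.2 = 1.6745 N/mm
N_a = Gd⁴/(8D³k) = (40.8×10³ × 5.1⁴)/(8 × 70.0³ × 1.6745)
    = 2.7602e+07 / 4.59491e+06 = 6.007 → 6 coils

6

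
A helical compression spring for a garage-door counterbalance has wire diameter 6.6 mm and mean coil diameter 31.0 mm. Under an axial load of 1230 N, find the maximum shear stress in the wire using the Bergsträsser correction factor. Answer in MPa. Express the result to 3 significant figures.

Spring index C = D/d = 31.0/6.6 = 4.6970
K_B = (4C+2)/(4C−3) = 20.788/15.788 = 1.3167
τ₀ = 8FD/(πd³) = 8·1230·31.0/(π·6.6³) = 305040/903.2 = 337.73 MPa
τ_max = K·τ₀ = 1.3167 × 337.73 = 444.69 MPa

445 MPa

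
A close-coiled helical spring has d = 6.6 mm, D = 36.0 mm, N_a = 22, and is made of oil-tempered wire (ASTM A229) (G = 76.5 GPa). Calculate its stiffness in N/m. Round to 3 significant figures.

17700 N/m

k = Gd⁴/(8D³N_a) = (76.5×10³ × 6.6⁴) / (8 × 36.0³ × 22)
  = 1.45157e+08 / 8.21146e+06 = 17.677 N/mm = 17677 N/m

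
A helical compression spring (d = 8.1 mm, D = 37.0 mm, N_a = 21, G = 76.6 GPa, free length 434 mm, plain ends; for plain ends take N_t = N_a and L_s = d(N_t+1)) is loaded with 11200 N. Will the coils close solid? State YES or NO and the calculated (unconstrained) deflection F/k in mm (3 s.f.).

k = Gd⁴/(8D³N_a) = (76.6×10³)(8.1⁴)/(8·37.0³·21) = 38.748 N/mm
N_t = 21; L_s = 8.1·22 = 178.2 mm; δ_solid = L₀ − L_s = 434 − 178.2 = 255.8 mm
δ = F/k = 11200/38.748 = 289.04 mm
δ ≥ δ_solid → spring goes solid

YES, δ = 289 mm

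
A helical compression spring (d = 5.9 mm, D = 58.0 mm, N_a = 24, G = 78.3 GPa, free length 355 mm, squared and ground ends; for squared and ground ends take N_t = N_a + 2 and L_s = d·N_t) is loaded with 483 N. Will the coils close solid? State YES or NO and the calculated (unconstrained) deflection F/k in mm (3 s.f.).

k = Gd⁴/(8D³N_a) = (78.3×10³)(5.9⁴)/(8·58.0³·24) = 2.5327 N/mm
N_t = 26; L_s = 5.9·26 = 153.4 mm; δ_solid = L₀ − L_s = 355 − 153.4 = 201.6 mm
δ = F/k = 483/2.5327 = 190.71 mm
δ < δ_solid → spring does not go solid

NO, δ = 191 mm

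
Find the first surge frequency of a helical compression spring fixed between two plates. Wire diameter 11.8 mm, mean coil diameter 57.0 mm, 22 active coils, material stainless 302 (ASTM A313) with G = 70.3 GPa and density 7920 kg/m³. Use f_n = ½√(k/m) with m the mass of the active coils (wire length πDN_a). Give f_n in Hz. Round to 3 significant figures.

k = Gd⁴/(8D³N_a) = (70.3×10³)(11.8⁴)/(8·57.0³·22) = 41.816 N/mm = 41816 N/m
Wire length L = πDN_a = π·57.0·22 = 3939.6 mm
m = ρ·(πd²/4)·L = 7920 × 109.36×10⁻⁶ m² × 3.9396 m = 3.4121 kg
f_n = ½√(k/m) = 0.5·√(41816/3.4121) = 0.5·√(12255) = 55.352 Hz

55.4 Hz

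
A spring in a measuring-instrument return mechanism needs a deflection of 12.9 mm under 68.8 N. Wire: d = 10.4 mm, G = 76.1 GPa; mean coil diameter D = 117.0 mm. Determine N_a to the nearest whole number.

Required rate k = F/δ = 68.8/12.9 = 5.3333 N/mm
N_a = Gd⁴/(8D³k) = (76.1×10³ × 10.4⁴)/(8 × 117.0³ × 5.3333)
    = 8.90262e+08 / 6.83355e+07 = 13.03 → 13 coils

13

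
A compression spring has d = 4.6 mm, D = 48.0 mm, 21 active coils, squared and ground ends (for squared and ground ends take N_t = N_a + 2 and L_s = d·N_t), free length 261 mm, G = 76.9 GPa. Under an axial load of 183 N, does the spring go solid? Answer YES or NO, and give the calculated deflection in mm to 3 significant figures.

k = Gd⁴/(8D³N_a) = (76.9×10³)(4.6⁴)/(8·48.0³·21) = 1.8532 N/mm
N_t = 23; L_s = 4.6·23 = 105.8 mm; δ_solid = L₀ − L_s = 261 − 105.8 = 155.2 mm
δ = F/k = 183/1.8532 = 98.748 mm
δ < δ_solid → spring does not go solid

NO, δ = 98.7 mm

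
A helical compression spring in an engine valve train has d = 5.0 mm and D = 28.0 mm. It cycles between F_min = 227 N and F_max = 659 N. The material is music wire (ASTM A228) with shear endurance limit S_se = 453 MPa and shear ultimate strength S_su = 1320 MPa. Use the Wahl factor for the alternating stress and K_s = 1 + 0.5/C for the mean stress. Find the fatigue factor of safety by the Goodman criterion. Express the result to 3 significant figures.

1.80

C = D/d = 28.0/5.0 = 5.6000; K_W = (4C−1)/(4C−4)+0.615/C = 1.2729; K_s = 1+0.5/C = 1.0893
F_a = (F_max−F_min)/2 = 216 N; F_m = (F_max+F_min)/2 = 443 N
τ_a = K_W·8F_aD/(πd³) = 1.2729 × 123.21 = 156.83 MPa
τ_m = K_s·8F_mD/(πd³) = 1.0893 × 252.69 = 275.25 MPa
Goodman: 1/n_f = τ_a/S_se + τ_m/S_su = 156.83/453 + 275.25/1320 = 0.34620 + 0.20853 = 0.55472
n_f = 1/0.55472 = 1.803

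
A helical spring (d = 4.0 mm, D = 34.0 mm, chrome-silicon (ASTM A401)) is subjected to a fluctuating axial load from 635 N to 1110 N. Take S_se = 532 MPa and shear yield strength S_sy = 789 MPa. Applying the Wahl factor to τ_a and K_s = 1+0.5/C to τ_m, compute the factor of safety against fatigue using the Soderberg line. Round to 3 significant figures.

C = D/d = 34.0/4.0 = 8.5000; K_W = (4C−1)/(4C−4)+0.615/C = 1.1724; K_s = 1+0.5/C = 1.0588
F_a = (F_max−F_min)/2 = 237.5 N; F_m = (F_max+F_min)/2 = 872.5 N
τ_a = K_W·8F_aD/(πd³) = 1.1724 × 321.29 = 376.67 MPa
τ_m = K_s·8F_mD/(πd³) = 1.0588 × 1180.3 = 1249.8 MPa
Soderberg: 1/n_f = τ_a/S_se + τ_m/S_sy = 376.67/532 + 1249.8/789 = 0.70803 + 1.58399 = 2.292
n_f = 1/2.292 = 0.4363

0.436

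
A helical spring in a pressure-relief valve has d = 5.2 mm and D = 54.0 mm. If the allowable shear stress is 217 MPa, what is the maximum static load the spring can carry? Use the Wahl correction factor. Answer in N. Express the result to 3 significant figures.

195 N

C = D/d = 54.0/5.2 = 10.3846
K_W = (4C−1)/(4C−4) + 0.615/C = 40.538/37.538 + 0.0592 = 1.1391
τ_max = K·8FD/(πd³) → F_max = τ_allow·πd³/(8DK)
F_max = 217·π·5.2³/(8·54.0·1.1391) = 95856/492.11 = 194.79 N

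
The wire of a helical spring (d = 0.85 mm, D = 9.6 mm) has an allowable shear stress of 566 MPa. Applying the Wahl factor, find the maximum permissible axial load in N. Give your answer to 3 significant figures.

C = D/d = 9.6/0.85 = 11.2941
K_W = (4C−1)/(4C−4) + 0.615/C = 44.176/41.176 + 0.0545 = 1.1273
τ_max = K·8FD/(πd³) → F_max = τ_allow·πd³/(8DK)
F_max = 566·π·0.85³/(8·9.6·1.1273) = 1092/86.577 = 12.613 N

12.6 N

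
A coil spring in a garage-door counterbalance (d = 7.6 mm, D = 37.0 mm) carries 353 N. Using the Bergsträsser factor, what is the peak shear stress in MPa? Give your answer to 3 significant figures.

Spring index C = D/d = 37.0/7.6 = 4.8684
K_B = (4C+2)/(4C−3) = 21.474/16.474 = 1.3035
τ₀ = 8FD/(πd³) = 8·353·37.0/(π·7.6³) = 104488/1379.1 = 75.766 MPa
τ_max = K·τ₀ = 1.3035 × 75.766 = 98.762 MPa

98.8 MPa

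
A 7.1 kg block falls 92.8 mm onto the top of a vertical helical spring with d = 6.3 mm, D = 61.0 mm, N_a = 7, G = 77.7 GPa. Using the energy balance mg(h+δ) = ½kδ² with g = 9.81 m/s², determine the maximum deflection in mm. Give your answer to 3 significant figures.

44.6 mm

k = Gd⁴/(8D³N_a) = (77.7×10³)(6.3⁴)/(8·61.0³·7) = 9.6295 N/mm
W = mg = 7.1 × 9.81 = 69.651 N
½kδ² − Wδ − Wh = 0 → δ = (W + √(W² + 2kWh))/k
δ = (69.651 + √(4851.3 + 124483))/9.6295 = (69.651 + 359.63)/9.6295 = 44.58 mm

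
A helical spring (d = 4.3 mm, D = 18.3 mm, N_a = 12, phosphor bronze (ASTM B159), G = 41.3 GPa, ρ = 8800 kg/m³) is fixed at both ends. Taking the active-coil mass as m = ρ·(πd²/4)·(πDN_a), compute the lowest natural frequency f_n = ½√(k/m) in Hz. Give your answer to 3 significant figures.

k = Gd⁴/(8D³N_a) = (41.3×10³)(4.3⁴)/(8·18.3³·12) = 23.999 N/mm = 23999 N/m
Wire length L = πDN_a = π·18.3·12 = 689.89 mm
m = ρ·(πd²/4)·L = 8800 × 14.522×10⁻⁶ m² × 0.68989 m = 0.088164 kg
f_n = ½√(k/m) = 0.5·√(23999/0.088164) = 0.5·√(2.7221e+05) = 260.87 Hz

261 Hz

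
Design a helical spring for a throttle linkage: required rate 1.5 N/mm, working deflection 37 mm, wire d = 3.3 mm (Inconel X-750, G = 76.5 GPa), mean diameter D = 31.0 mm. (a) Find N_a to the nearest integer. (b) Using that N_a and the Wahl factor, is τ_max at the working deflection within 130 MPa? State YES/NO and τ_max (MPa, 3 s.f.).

(a) 25 coils; (b) NO, τ_max = 143 MPa

N_a = Gd⁴/(8D³k) = (76.5×10³)(3.3⁴)/(8·31.0³·1.5) = 25.38 → N_a = 25
Actual rate k = Gd⁴/(8D³·25) = 1.5227 N/mm
Working load F = kδ = 1.5227·37 = 56.338 N
C = 31.0/3.3 = 9.3939; K_W = (4C−1)/(4C−4)+0.615/C = 1.1548
τ_max = K_W·8FD/(πd³) = 1.1548·123.76 = 142.91 MPa
τ_max > 130 MPa → exceeds allowable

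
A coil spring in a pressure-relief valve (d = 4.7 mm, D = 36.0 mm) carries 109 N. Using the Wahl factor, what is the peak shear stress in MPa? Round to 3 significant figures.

Spring index C = D/d = 36.0/4.7 = 7.6596
K_W = (4C−1)/(4C−4) + 0.615/C = 29.638/26.638 + 0.0803 = 1.1929
τ₀ = 8FD/(πd³) = 8·109·36.0/(π·4.7³) = 31392/326.17 = 96.244 MPa
τ_max = K·τ₀ = 1.1929 × 96.244 = 114.81 MPa

115 MPa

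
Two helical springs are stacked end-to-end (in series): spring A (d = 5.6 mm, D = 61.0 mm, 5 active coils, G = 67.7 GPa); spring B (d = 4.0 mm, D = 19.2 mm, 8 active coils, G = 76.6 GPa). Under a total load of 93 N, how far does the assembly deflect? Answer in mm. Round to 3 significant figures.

k_A = Gd⁴/(8D³N_a) = (67.7×10³)(5.6⁴)/(8·61.0³·5) = 7.3332 N/mm
k_B = Gd⁴/(8D³N_a) = (76.6×10³)(4.0⁴)/(8·19.2³·8) = 43.29 N/mm
Series: 1/k_eq = 1/7.3332 + 1/43.29 = 0.15947; k_eq = 6.2709 N/mm
δ = F/k_eq = 93/6.2709 = 14.83 mm

14.8 mm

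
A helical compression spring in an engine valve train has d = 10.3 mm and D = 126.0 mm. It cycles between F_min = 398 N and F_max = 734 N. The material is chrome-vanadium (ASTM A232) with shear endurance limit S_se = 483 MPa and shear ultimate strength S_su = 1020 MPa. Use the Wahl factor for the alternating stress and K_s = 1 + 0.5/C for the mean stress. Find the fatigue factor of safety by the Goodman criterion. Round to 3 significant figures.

3.53

C = D/d = 126.0/10.3 = 12.2330; K_W = (4C−1)/(4C−4)+0.615/C = 1.1170; K_s = 1+0.5/C = 1.0409
F_a = (F_max−F_min)/2 = 168 N; F_m = (F_max+F_min)/2 = 566 N
τ_a = K_W·8F_aD/(πd³) = 1.1170 × 49.33 = 55.103 MPa
τ_m = K_s·8F_mD/(πd³) = 1.0409 × 166.19 = 172.99 MPa
Goodman: 1/n_f = τ_a/S_se + τ_m/S_su = 55.103/483 + 172.99/1020 = 0.11409 + 0.16959 = 0.28368
n_f = 1/0.28368 = 3.525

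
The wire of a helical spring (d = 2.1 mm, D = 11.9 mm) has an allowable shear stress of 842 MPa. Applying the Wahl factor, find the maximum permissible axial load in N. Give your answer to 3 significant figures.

C = D/d = 11.9/2.1 = 5.6667
K_W = (4C−1)/(4C−4) + 0.615/C = 21.667/18.667 + 0.1085 = 1.2692
τ_max = K·8FD/(πd³) → F_max = τ_allow·πd³/(8DK)
F_max = 842·π·2.1³/(8·11.9·1.2692) = 24497/120.83 = 202.74 N

203 N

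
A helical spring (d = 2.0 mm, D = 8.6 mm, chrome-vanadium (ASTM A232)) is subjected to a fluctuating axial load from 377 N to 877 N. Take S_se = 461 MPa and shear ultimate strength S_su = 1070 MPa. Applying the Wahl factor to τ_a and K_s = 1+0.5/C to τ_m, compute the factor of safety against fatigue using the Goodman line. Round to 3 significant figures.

C = D/d = 8.6/2.0 = 4.3000; K_W = (4C−1)/(4C−4)+0.615/C = 1.3703; K_s = 1+0.5/C = 1.1163
F_a = (F_max−F_min)/2 = 250 N; F_m = (F_max+F_min)/2 = 627 N
τ_a = K_W·8F_aD/(πd³) = 1.3703 × 684.37 = 937.78 MPa
τ_m = K_s·8F_mD/(πd³) = 1.1163 × 1716.4 = 1916 MPa
Goodman: 1/n_f = τ_a/S_se + τ_m/S_su = 937.78/461 + 1916/1070 = 2.03424 + 1.79063 = 3.8249
n_f = 1/3.8249 = 0.2614

0.261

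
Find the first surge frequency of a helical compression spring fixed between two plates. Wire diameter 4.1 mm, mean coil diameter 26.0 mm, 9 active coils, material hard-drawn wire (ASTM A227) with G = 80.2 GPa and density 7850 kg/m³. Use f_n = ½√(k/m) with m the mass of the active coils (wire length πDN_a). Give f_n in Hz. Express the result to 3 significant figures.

242 Hz

k = Gd⁴/(8D³N_a) = (80.2×10³)(4.1⁴)/(8·26.0³·9) = 17.908 N/mm = 17908 N/m
Wire length L = πDN_a = π·26.0·9 = 735.13 mm
m = ρ·(πd²/4)·L = 7850 × 13.203×10⁻⁶ m² × 0.73513 m = 0.076189 kg
f_n = ½√(k/m) = 0.5·√(17908/0.076189) = 0.5·√(2.3505e+05) = 242.41 Hz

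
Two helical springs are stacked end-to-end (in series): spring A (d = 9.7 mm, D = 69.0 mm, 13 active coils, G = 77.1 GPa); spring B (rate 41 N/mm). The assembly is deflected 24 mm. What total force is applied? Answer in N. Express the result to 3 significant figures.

322 N

k_A = Gd⁴/(8D³N_a) = (77.1×10³)(9.7⁴)/(8·69.0³·13) = 19.978 N/mm
Series: 1/k_eq = 1/19.978 + 1/41 = 0.074444; k_eq = 13.433 N/mm
F = k_eq·δ = 13.433·24 = 322.39 N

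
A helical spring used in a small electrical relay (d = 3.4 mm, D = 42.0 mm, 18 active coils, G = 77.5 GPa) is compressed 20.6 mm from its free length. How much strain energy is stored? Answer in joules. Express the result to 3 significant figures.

k = Gd⁴/(8D³N_a) = (77.5×10³)(3.4⁴)/(8·42.0³·18) = 0.97075 N/mm
U = ½kδ² = 0.5 × 0.97075 × 20.6² = 205.97 N·mm = 0.20597 J

0.206 J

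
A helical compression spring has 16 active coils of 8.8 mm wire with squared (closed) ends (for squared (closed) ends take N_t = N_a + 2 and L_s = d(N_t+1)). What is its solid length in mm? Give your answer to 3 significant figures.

167 mm

squared (closed) ends: N_t = N_a + 2 = 16 + 2 = 18
L_s = d·(N_t+1) = 8.8 × 19 = 167.2 mm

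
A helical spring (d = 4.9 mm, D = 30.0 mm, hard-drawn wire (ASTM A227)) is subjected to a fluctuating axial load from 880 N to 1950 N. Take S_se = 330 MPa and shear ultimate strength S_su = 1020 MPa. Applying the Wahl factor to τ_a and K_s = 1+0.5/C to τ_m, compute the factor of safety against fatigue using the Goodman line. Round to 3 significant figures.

C = D/d = 30.0/4.9 = 6.1224; K_W = (4C−1)/(4C−4)+0.615/C = 1.2469; K_s = 1+0.5/C = 1.0817
F_a = (F_max−F_min)/2 = 535 N; F_m = (F_max+F_min)/2 = 1415 N
τ_a = K_W·8F_aD/(πd³) = 1.2469 × 347.4 = 433.16 MPa
τ_m = K_s·8F_mD/(πd³) = 1.0817 × 918.82 = 993.85 MPa
Goodman: 1/n_f = τ_a/S_se + τ_m/S_su = 433.16/330 + 993.85/1020 = 1.31260 + 0.97437 = 2.287
n_f = 1/2.287 = 0.4373

0.437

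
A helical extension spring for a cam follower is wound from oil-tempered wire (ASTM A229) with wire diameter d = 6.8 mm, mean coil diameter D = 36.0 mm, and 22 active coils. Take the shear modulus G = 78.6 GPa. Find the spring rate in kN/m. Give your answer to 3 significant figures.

20.5 kN/m

k = Gd⁴/(8D³N_a) = (78.6×10³ × 6.8⁴) / (8 × 36.0³ × 22)
  = 1.68058e+08 / 8.21146e+06 = 20.466 N/mm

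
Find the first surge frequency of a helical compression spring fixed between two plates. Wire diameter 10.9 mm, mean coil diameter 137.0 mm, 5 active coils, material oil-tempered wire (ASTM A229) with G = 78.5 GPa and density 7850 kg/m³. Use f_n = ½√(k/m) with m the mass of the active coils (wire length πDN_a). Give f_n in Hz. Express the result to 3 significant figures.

k = Gd⁴/(8D³N_a) = (78.5×10³)(10.9⁴)/(8·137.0³·5) = 10.773 N/mm = 10773 N/m
Wire length L = πDN_a = π·137.0·5 = 2152 mm
m = ρ·(πd²/4)·L = 7850 × 93.313×10⁻⁶ m² × 2.152 m = 1.5764 kg
f_n = ½√(k/m) = 0.5·√(10773/1.5764) = 0.5·√(6834.4) = 41.335 Hz

41.3 Hz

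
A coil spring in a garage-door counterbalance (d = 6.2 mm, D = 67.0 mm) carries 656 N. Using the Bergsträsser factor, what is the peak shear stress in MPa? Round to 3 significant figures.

528 MPa

Spring index C = D/d = 67.0/6.2 = 10.8065
K_B = (4C+2)/(4C−3) = 45.226/40.226 = 1.1243
τ₀ = 8FD/(πd³) = 8·656·67.0/(π·6.2³) = 351616/748.73 = 469.62 MPa
τ_max = K·τ₀ = 1.1243 × 469.62 = 527.99 MPa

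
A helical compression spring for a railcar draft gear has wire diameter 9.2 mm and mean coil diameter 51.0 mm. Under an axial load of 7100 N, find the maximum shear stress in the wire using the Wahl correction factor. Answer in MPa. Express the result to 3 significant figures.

Spring index C = D/d = 51.0/9.2 = 5.5435
K_W = (4C−1)/(4C−4) + 0.615/C = 21.174/18.174 + 0.1109 = 1.2760
τ₀ = 8FD/(πd³) = 8·7100·51.0/(π·9.2³) = 2.8968e+06/2446.3 = 1184.1 MPa
τ_max = K·τ₀ = 1.2760 × 1184.1 = 1511 MPa

1510 MPa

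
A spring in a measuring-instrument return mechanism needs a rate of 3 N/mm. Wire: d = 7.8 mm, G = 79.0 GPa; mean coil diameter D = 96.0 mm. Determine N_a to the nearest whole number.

14

N_a = Gd⁴/(8D³k) = (79.0×10³ × 7.8⁴)/(8 × 96.0³ × 3)
    = 2.92419e+08 / 2.12337e+07 = 13.77 → 14 coils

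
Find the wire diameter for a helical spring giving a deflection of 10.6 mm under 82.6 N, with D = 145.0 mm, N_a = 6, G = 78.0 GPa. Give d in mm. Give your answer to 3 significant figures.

Required rate k = F/δ = 82.6/10.6 = 7.7925 N/mm
d = (8D³N_a·k / G)^(1/4) = (8·145.0³·6·7.7925 / (78.0×10³))^0.25
  = (14619)^0.25 = 10.9959 mm

11.0 mm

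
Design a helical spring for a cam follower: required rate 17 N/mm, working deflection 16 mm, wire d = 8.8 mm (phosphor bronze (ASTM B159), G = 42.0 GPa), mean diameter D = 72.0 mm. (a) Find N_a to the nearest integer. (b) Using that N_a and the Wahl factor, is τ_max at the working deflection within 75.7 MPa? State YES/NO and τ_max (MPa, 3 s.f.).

(a) 5 coils; (b) NO, τ_max = 85.7 MPa

N_a = Gd⁴/(8D³k) = (42.0×10³)(8.8⁴)/(8·72.0³·17) = 4.962 → N_a = 5
Actual rate k = Gd⁴/(8D³·5) = 16.87 N/mm
Working load F = kδ = 16.87·16 = 269.92 N
C = 72.0/8.8 = 8.1818; K_W = (4C−1)/(4C−4)+0.615/C = 1.1796
τ_max = K_W·8FD/(πd³) = 1.1796·72.622 = 85.664 MPa
τ_max > 75.7 MPa → exceeds allowable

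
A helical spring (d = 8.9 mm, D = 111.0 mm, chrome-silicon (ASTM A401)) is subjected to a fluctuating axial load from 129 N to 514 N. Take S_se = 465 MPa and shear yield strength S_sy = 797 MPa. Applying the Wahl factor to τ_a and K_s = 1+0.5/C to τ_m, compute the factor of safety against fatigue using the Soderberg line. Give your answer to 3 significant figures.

C = D/d = 111.0/8.9 = 12.4719; K_W = (4C−1)/(4C−4)+0.615/C = 1.1147; K_s = 1+0.5/C = 1.0401
F_a = (F_max−F_min)/2 = 192.5 N; F_m = (F_max+F_min)/2 = 321.5 N
τ_a = K_W·8F_aD/(πd³) = 1.1147 × 77.183 = 86.035 MPa
τ_m = K_s·8F_mD/(πd³) = 1.0401 × 128.91 = 134.07 MPa
Soderberg: 1/n_f = τ_a/S_se + τ_m/S_sy = 86.035/465 + 134.07/797 = 0.18502 + 0.16822 = 0.35325
n_f = 1/0.35325 = 2.831

2.83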